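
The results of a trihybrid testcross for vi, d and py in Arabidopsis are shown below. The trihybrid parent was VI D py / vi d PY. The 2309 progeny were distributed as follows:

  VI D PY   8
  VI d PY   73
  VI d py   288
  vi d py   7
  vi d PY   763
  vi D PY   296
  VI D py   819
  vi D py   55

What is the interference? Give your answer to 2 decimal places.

The two rarest classes, VI D PY and vi d py, are the double crossovers. Comparing them with the parentals, only the py allele has switched, so py is the middle locus and the order is d – py – vi.
d–py: (584 + 15)/2309 = 0.2594; py–vi: (128 + 15)/2309 = 0.0619.
Expected DCO frequency = 0.2594 × 0.0619 ≈ 0.01606; observed = 15/2309 ≈ 0.00650.
Coefficient of coincidence = 0.00650/0.01606 ≈ 0.40; interference = 1 − 0.40 = 0.60.

0.60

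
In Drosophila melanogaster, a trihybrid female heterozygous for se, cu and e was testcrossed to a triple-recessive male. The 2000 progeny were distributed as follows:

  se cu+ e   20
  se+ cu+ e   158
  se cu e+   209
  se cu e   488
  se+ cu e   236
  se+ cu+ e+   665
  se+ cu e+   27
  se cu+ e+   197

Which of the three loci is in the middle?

The two most frequent reciprocal classes, se cu e and se+ cu+ e+, are the parental types, so the F1 was se cu e / se+ cu+ e+.
The two rarest classes, se cu+ e and se+ cu e+, are the double crossovers. Comparing them with the parentals, only the cu allele has switched, so cu is the middle locus and the order is se – cu – e.

cu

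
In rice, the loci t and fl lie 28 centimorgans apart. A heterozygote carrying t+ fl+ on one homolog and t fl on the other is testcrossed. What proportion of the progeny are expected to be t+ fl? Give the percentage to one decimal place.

14.0%

A map distance of 28 centimorgans corresponds to a recombination frequency of 0.280.
The F1 is t+ fl+ / t fl, so t+ fl is a recombinant gamete class with expected frequency r/2 = 0.280/2 = 0.1400.
That is 0.1400 = 14.0% of the progeny.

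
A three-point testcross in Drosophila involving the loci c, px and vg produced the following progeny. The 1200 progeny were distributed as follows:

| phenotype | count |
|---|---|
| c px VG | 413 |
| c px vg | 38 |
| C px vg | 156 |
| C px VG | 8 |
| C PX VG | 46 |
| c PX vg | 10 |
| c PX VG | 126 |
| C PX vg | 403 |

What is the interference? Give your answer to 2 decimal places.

0.29

The two most frequent reciprocal classes, C PX vg and c px VG, are the parental types, so the F1 was C PX vg / c px VG.
The two rarest classes, c PX vg and C px VG, are the double crossovers. Comparing them with the parentals, only the c allele has switched, so c is the middle locus and the order is px – c – vg.
px–c: (282 + 18)/1200 = 0.2500; c–vg: (84 + 18)/1200 = 0.0850.
Expected DCO frequency = 0.2500 × 0.0850 ≈ 0.02125; observed = 18/1200 ≈ 0.01500.
Coefficient of coincidence = 0.01500/0.02125 ≈ 0.71; interference = 1 − 0.71 = 0.29.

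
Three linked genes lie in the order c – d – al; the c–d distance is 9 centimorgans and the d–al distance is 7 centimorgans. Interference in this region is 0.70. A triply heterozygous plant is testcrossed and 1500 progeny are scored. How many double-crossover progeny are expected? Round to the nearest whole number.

3

Map distances give recombination frequencies of 0.090 and 0.070 for the two intervals.
With interference 0.70 (so coincidence = 0.30), expected double-crossover frequency = 0.090 × 0.070 × 0.30 = 0.00189.
Expected number = 0.00189 × 1500 = 2.84 ≈ 3.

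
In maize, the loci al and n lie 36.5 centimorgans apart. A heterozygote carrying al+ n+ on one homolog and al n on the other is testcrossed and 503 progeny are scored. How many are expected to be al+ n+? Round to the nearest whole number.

160

A map distance of 36.5 centimorgans corresponds to a recombination frequency of 0.365.
The F1 is al+ n+ / al n, so al+ n+ is a parental gamete class with expected frequency (1 − r)/2 = 0.635/2 = 0.3175.
Expected number = 0.3175 × 503 = 159.70 ≈ 160.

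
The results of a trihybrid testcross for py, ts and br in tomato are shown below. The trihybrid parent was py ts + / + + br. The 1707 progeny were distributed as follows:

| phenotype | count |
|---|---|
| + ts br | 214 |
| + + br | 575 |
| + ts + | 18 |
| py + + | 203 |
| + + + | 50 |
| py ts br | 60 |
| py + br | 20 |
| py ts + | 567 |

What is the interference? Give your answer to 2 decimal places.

0.04

The two rarest classes, + ts + and py + br, are the double crossovers. Comparing them with the parentals, only the py allele has switched, so py is the middle locus and the order is br – py – ts.
br–py: (110 + 38)/1707 = 0.0867; py–ts: (417 + 38)/1707 = 0.2665.
Expected DCO frequency = 0.0867 × 0.2665 ≈ 0.02311; observed = 38/1707 ≈ 0.02226.
Coefficient of coincidence = 0.02226/0.02311 ≈ 0.96; interference = 1 − 0.96 = 0.04.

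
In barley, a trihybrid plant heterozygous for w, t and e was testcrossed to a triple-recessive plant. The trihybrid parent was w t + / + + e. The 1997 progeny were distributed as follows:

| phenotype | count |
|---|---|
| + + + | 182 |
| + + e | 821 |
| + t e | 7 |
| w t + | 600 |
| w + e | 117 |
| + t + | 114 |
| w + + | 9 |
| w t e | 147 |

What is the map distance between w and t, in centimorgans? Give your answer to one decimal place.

The two rarest classes, w + + and + t e, are the double crossovers. Comparing them with the parentals, only the t allele has switched, so t is the middle locus and the order is e – t – w.
Crossovers in the t–w interval produce the single-crossover classes + t + and w + e (114 + 117 = 231) plus the double crossovers (16).
RF(t–w) = (231 + 16) / 1997 = 247/1997 = 0.1237 → 12.4 centimorgans.

12.4 centimorgans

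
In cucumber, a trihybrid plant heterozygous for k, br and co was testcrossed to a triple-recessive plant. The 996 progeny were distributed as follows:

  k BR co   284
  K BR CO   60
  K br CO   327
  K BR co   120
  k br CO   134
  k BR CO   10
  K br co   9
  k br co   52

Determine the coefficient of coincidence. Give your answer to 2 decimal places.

The two most frequent reciprocal classes, K br CO and k BR co, are the parental types, so the F1 was K br CO / k BR co.
The two rarest classes, K br co and k BR CO, are the double crossovers. Comparing them with the parentals, only the co allele has switched, so co is the middle locus and the order is k – co – br.
k–co: (254 + 19)/996 = 0.2741; co–br: (112 + 19)/996 = 0.1315.
Expected DCO frequency = 0.2741 × 0.1315 ≈ 0.03604; observed = 19/996 ≈ 0.01908.
Coefficient of coincidence = 0.01908/0.03604 ≈ 0.53.

0.53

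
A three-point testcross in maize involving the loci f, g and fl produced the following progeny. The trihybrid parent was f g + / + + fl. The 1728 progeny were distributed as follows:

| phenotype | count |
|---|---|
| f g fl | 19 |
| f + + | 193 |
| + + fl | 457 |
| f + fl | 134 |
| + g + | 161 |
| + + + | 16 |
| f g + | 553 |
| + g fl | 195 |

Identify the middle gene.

fl

The two rarest classes, f g fl and + + +, are the double crossovers. Comparing them with the parentals, only the fl allele has switched, so fl is the middle locus and the order is f – fl – g.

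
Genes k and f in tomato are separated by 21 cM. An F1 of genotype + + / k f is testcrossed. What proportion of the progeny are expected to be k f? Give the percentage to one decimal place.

A map distance of 21 cM corresponds to a recombination frequency of 0.210.
The F1 is + + / k f, so k f is a parental gamete class with expected frequency (1 − r)/2 = 0.790/2 = 0.3950.
That is 0.3950 = 39.5% of the progeny.

39.5%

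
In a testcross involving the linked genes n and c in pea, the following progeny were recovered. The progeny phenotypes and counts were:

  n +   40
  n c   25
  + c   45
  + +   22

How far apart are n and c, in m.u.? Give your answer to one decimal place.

The two most frequent classes, + c (45) and n + (40), are the parental types, so the F1 was + c / n +.
The recombinant classes are + + and n c: 22 + 25 = 47.
Recombination frequency = 47/132 = 0.3561 ≈ 35.6%, i.e. 35.6 m.u.

35.6 m.u.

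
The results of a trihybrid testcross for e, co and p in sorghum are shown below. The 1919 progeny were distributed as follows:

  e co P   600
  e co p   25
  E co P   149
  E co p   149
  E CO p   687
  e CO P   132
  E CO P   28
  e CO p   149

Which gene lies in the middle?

The two most frequent reciprocal classes, e co P and E CO p, are the parental types, so the F1 was e co P / E CO p.
The two rarest classes, e co p and E CO P, are the double crossovers. Comparing them with the parentals, only the p allele has switched, so p is the middle locus and the order is co – p – e.

p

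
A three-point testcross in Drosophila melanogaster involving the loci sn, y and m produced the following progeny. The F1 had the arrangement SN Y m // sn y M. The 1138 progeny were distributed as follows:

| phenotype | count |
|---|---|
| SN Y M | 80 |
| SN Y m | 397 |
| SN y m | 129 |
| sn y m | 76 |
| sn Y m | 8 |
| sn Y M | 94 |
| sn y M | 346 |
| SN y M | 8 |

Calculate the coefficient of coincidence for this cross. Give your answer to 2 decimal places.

0.44

The two rarest classes, sn Y m and SN y M, are the double crossovers. Comparing them with the parentals, only the sn allele has switched, so sn is the middle locus and the order is y – sn – m.
y–sn: (223 + 16)/1138 = 0.2100; sn–m: (156 + 16)/1138 = 0.1511.
Expected DCO frequency = 0.2100 × 0.1511 ≈ 0.03173; observed = 16/1138 ≈ 0.01406.
Coefficient of coincidence = 0.01406/0.03173 ≈ 0.44.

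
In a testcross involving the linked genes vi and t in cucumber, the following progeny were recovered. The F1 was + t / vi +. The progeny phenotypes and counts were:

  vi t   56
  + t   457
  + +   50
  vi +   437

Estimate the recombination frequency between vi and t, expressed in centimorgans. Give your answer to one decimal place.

The recombinant classes are + + and vi t: 50 + 56 = 106.
Recombination frequency = 106/1000 = 0.1060 ≈ 10.6%, i.e. 10.6 centimorgans.

10.6 centimorgans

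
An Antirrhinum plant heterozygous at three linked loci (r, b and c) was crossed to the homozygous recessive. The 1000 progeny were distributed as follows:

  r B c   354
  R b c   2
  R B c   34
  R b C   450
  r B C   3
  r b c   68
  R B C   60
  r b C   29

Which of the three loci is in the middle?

c

The two most frequent reciprocal classes, R b C and r B c, are the parental types, so the F1 was R b C / r B c.
The two rarest classes, R b c and r B C, are the double crossovers. Comparing them with the parentals, only the c allele has switched, so c is the middle locus and the order is b – c – r.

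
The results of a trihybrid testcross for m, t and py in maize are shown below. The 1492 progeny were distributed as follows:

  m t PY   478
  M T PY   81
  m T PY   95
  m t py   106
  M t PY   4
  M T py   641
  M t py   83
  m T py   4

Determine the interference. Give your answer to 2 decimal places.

The two most frequent reciprocal classes, m t PY and M T py, are the parental types, so the F1 was m t PY / M T py.
The two rarest classes, M t PY and m T py, are the double crossovers. Comparing them with the parentals, only the m allele has switched, so m is the middle locus and the order is t – m – py.
t–m: (178 + 8)/1492 = 0.1247; m–py: (187 + 8)/1492 = 0.1307.
Expected DCO frequency = 0.1247 × 0.1307 ≈ 0.01630; observed = 8/1492 ≈ 0.00536.
Coefficient of coincidence = 0.00536/0.01630 ≈ 0.33; interference = 1 − 0.33 = 0.67.

0.67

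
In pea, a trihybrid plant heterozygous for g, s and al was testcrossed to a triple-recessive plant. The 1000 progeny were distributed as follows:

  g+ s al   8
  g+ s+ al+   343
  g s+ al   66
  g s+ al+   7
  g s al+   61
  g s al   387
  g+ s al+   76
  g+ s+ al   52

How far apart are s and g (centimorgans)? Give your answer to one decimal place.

15.7 centimorgans

The two most frequent reciprocal classes, g+ s+ al+ and g s al, are the parental types, so the F1 was g+ s+ al+ / g s al.
The two rarest classes, g s+ al+ and g+ s al, are the double crossovers. Comparing them with the parentals, only the g allele has switched, so g is the middle locus and the order is al – g – s.
Crossovers in the g–s interval produce the single-crossover classes g+ s al+ and g s+ al (76 + 66 = 142) plus the double crossovers (15).
RF(g–s) = (142 + 15) / 1000 = 157/1000 = 0.1570 → 15.7 centimorgans.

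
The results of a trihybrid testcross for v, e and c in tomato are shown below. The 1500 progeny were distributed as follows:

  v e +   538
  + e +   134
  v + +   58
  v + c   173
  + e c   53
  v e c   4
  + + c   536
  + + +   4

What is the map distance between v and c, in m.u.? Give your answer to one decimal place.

21.0 m.u.

The two most frequent reciprocal classes, v e + and + + c, are the parental types, so the F1 was v e + / + + c.
The two rarest classes, v e c and + + +, are the double crossovers. Comparing them with the parentals, only the c allele has switched, so c is the middle locus and the order is e – c – v.
Crossovers in the c–v interval produce the single-crossover classes + e + and v + c (134 + 173 = 307) plus the double crossovers (8).
RF(c–v) = (307 + 8) / 1500 = 315/1500 = 0.2100 → 21.0 m.u.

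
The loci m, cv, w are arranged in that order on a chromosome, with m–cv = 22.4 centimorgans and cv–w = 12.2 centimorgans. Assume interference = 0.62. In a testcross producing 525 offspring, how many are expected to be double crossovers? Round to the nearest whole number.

5

Map distances give recombination frequencies of 0.224 and 0.122 for the two intervals.
With interference 0.62 (so coincidence = 0.38), expected double-crossover frequency = 0.224 × 0.122 × 0.38 = 0.01038.
Expected number = 0.01038 × 525 = 5.45 ≈ 5.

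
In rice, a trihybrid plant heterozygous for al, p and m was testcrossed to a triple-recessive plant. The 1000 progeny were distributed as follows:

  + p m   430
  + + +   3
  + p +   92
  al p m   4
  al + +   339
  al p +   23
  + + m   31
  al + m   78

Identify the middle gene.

al

The two most frequent reciprocal classes, al + + and + p m, are the parental types, so the F1 was al + + / + p m.
The two rarest classes, + + + and al p m, are the double crossovers. Comparing them with the parentals, only the al allele has switched, so al is the middle locus and the order is m – al – p.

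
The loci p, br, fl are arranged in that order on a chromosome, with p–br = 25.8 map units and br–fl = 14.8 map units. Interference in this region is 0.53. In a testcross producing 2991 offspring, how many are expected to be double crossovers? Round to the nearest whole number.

Map distances give recombination frequencies of 0.258 and 0.148 for the two intervals.
With interference 0.53 (so coincidence = 0.47), expected double-crossover frequency = 0.258 × 0.148 × 0.47 = 0.01795.
Expected number = 0.01795 × 2991 = 53.68 ≈ 54.

54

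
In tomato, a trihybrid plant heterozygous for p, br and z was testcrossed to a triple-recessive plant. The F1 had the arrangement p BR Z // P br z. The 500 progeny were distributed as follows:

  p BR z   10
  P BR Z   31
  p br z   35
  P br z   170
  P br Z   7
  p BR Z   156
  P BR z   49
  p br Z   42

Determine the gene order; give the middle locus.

z

The two rarest classes, p BR z and P br Z, are the double crossovers. Comparing them with the parentals, only the z allele has switched, so z is the middle locus and the order is p – z – br.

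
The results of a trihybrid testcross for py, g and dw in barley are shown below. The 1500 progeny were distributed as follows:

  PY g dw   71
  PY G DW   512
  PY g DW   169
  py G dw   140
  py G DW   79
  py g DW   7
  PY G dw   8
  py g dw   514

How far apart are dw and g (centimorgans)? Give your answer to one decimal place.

21.6 centimorgans

The two most frequent reciprocal classes, PY G DW and py g dw, are the parental types, so the F1 was PY G DW / py g dw.
The two rarest classes, PY G dw and py g DW, are the double crossovers. Comparing them with the parentals, only the dw allele has switched, so dw is the middle locus and the order is py – dw – g.
Crossovers in the dw–g interval produce the single-crossover classes PY g DW and py G dw (169 + 140 = 309) plus the double crossovers (15).
RF(dw–g) = (309 + 15) / 1500 = 324/1500 = 0.2160 → 21.6 centimorgans.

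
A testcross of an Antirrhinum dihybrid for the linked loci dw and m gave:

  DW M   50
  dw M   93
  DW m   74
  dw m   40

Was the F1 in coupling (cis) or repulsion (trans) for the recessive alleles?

trans

The two most frequent classes are DW m (74) and dw M (93); these are the parental (non-recombinant) types.
So the F1 carried DW m on one chromosome and dw M on the other — the recessive alleles are on opposite chromosomes (trans / repulsion).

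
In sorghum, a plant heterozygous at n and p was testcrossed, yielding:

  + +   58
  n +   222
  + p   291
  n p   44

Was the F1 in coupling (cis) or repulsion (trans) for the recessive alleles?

trans

The two most frequent classes are + p (291) and n + (222); these are the parental (non-recombinant) types.
So the F1 carried + p on one chromosome and n + on the other — the recessive alleles are on opposite chromosomes (trans / repulsion).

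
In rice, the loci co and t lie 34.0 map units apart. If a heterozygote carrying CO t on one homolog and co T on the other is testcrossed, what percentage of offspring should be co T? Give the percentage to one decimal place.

33.0%

A map distance of 34.0 map units corresponds to a recombination frequency of 0.340.
The F1 is CO t / co T, so co T is a parental gamete class with expected frequency (1 − r)/2 = 0.660/2 = 0.3300.
That is 0.3300 = 33.0% of the progeny.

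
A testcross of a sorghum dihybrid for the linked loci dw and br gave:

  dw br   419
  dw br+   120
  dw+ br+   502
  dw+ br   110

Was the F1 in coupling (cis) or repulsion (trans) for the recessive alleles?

cis

The two most frequent classes are dw+ br+ (502) and dw br (419); these are the parental (non-recombinant) types.
So the F1 carried dw+ br+ on one chromosome and dw br on the other — the recessive alleles are on the same chromosome (cis / coupling).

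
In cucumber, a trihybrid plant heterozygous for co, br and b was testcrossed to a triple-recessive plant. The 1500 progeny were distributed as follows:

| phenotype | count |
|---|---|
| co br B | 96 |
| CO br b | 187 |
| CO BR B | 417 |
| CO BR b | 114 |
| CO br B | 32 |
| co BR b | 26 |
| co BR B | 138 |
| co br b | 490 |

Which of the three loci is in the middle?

br

The two most frequent reciprocal classes, CO BR B and co br b, are the parental types, so the F1 was CO BR B / co br b.
The two rarest classes, CO br B and co BR b, are the double crossovers. Comparing them with the parentals, only the br allele has switched, so br is the middle locus and the order is co – br – b.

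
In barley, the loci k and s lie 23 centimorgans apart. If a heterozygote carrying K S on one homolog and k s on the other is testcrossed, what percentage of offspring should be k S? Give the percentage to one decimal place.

11.5%

A map distance of 23 centimorgans corresponds to a recombination frequency of 0.230.
The F1 is K S / k s, so k S is a recombinant gamete class with expected frequency r/2 = 0.230/2 = 0.1150.
That is 0.1150 = 11.5% of the progeny.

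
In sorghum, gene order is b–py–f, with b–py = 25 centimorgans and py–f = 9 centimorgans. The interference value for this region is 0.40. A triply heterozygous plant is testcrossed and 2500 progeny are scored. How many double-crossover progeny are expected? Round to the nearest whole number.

Map distances give recombination frequencies of 0.250 and 0.090 for the two intervals.
With interference 0.40 (so coincidence = 0.60), expected double-crossover frequency = 0.250 × 0.090 × 0.60 = 0.01350.
Expected number = 0.01350 × 2500 = 33.75 ≈ 34.

34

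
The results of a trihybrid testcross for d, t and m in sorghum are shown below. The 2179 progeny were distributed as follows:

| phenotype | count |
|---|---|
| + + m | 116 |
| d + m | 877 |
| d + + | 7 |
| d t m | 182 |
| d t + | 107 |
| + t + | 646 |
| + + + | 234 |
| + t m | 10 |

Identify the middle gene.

The two most frequent reciprocal classes, + t + and d + m, are the parental types, so the F1 was + t + / d + m.
The two rarest classes, + t m and d + +, are the double crossovers. Comparing them with the parentals, only the m allele has switched, so m is the middle locus and the order is d – m – t.

m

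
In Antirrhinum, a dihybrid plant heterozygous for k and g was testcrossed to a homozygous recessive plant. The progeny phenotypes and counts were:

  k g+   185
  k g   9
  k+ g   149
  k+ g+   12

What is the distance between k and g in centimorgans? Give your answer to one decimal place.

5.9 centimorgans

The two most frequent classes, k+ g (149) and k g+ (185), are the parental types, so the F1 was k+ g / k g+.
The recombinant classes are k+ g+ and k g: 12 + 9 = 21.
Recombination frequency = 21/355 = 0.0592 ≈ 5.9%, i.e. 5.9 centimorgans.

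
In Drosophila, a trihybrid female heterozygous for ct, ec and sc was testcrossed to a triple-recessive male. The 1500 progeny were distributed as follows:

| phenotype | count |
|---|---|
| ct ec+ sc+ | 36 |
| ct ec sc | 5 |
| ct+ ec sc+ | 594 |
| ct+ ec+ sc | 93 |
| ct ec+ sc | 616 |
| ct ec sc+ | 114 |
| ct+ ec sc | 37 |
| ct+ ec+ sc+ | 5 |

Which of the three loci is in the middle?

ec

The two most frequent reciprocal classes, ct+ ec sc+ and ct ec+ sc, are the parental types, so the F1 was ct+ ec sc+ / ct ec+ sc.
The two rarest classes, ct+ ec+ sc+ and ct ec sc, are the double crossovers. Comparing them with the parentals, only the ec allele has switched, so ec is the middle locus and the order is ct – ec – sc.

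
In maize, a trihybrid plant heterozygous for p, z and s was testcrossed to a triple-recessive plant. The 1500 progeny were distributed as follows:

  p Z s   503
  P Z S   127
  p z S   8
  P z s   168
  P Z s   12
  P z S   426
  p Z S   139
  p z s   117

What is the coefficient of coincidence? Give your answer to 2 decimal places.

0.35

The two most frequent reciprocal classes, p Z s and P z S, are the parental types, so the F1 was p Z s / P z S.
The two rarest classes, P Z s and p z S, are the double crossovers. Comparing them with the parentals, only the p allele has switched, so p is the middle locus and the order is z – p – s.
z–p: (244 + 20)/1500 = 0.1760; p–s: (307 + 20)/1500 = 0.2180.
Expected DCO frequency = 0.1760 × 0.2180 ≈ 0.03837; observed = 20/1500 ≈ 0.01333.
Coefficient of coincidence = 0.01333/0.03837 ≈ 0.35.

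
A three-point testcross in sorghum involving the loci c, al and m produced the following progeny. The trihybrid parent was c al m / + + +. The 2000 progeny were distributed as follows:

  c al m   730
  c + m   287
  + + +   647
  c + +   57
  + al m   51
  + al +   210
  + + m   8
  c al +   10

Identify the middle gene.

m

The two rarest classes, c al + and + + m, are the double crossovers. Comparing them with the parentals, only the m allele has switched, so m is the middle locus and the order is al – m – c.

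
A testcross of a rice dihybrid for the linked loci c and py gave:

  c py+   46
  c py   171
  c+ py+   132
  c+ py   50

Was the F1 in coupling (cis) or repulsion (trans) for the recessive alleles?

The two most frequent classes are c+ py+ (132) and c py (171); these are the parental (non-recombinant) types.
So the F1 carried c+ py+ on one chromosome and c py on the other — the recessive alleles are on the same chromosome (cis / coupling).

cis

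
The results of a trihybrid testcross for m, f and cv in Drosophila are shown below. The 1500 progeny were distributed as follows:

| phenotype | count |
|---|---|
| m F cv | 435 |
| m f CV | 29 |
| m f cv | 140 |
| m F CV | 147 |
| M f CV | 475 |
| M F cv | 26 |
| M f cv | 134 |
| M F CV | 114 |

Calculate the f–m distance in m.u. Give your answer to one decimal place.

The two most frequent reciprocal classes, m F cv and M f CV, are the parental types, so the F1 was m F cv / M f CV.
The two rarest classes, M F cv and m f CV, are the double crossovers. Comparing them with the parentals, only the m allele has switched, so m is the middle locus and the order is cv – m – f.
Crossovers in the m–f interval produce the single-crossover classes m f cv and M F CV (140 + 114 = 254) plus the double crossovers (55).
RF(m–f) = (254 + 55) / 1500 = 309/1500 = 0.2060 → 20.6 m.u.

20.6 m.u.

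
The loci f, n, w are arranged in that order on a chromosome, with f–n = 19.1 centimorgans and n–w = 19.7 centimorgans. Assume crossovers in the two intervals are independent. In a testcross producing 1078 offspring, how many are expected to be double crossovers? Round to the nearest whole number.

Map distances give recombination frequencies of 0.191 and 0.197 for the two intervals.
With no interference, expected double-crossover frequency = 0.191 × 0.197 = 0.03763.
Expected number = 0.03763 × 1078 = 40.56 ≈ 41.

41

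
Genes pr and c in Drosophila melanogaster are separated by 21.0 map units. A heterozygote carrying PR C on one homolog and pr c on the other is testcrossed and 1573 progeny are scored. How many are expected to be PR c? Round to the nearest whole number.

165

A map distance of 21.0 map units corresponds to a recombination frequency of 0.210.
The F1 is PR C / pr c, so PR c is a recombinant gamete class with expected frequency r/2 = 0.210/2 = 0.1050.
Expected number = 0.1050 × 1573 = 165.16 ≈ 165.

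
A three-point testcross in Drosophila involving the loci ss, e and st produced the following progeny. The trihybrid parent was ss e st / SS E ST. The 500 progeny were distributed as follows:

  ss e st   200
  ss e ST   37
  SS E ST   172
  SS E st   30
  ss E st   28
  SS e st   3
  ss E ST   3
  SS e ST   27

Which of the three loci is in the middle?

The two rarest classes, SS e st and ss E ST, are the double crossovers. Comparing them with the parentals, only the ss allele has switched, so ss is the middle locus and the order is st – ss – e.

ss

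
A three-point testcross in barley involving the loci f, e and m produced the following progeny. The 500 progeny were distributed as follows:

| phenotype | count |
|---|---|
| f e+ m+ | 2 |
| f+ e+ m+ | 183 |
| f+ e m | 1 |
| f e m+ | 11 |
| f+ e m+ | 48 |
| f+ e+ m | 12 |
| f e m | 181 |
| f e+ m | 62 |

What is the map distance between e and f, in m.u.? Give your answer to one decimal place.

22.6 m.u.

The two most frequent reciprocal classes, f e m and f+ e+ m+, are the parental types, so the F1 was f e m / f+ e+ m+.
The two rarest classes, f+ e m and f e+ m+, are the double crossovers. Comparing them with the parentals, only the f allele has switched, so f is the middle locus and the order is m – f – e.
Crossovers in the f–e interval produce the single-crossover classes f e+ m and f+ e m+ (62 + 48 = 110) plus the double crossovers (3).
RF(f–e) = (110 + 3) / 500 = 113/500 = 0.2260 → 22.6 m.u.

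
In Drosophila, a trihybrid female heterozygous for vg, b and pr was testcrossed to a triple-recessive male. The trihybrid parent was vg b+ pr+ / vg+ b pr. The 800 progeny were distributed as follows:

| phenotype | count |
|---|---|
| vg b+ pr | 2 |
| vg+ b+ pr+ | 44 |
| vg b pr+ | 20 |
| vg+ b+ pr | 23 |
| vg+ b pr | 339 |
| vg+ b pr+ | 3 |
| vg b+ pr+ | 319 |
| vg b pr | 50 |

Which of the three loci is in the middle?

The two rarest classes, vg b+ pr and vg+ b pr+, are the double crossovers. Comparing them with the parentals, only the pr allele has switched, so pr is the middle locus and the order is vg – pr – b.

pr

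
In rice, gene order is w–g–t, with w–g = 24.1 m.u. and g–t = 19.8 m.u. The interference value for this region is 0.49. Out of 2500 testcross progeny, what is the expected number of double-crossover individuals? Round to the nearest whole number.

61

Map distances give recombination frequencies of 0.241 and 0.198 for the two intervals.
With interference 0.49 (so coincidence = 0.51), expected double-crossover frequency = 0.241 × 0.198 × 0.51 = 0.02434.
Expected number = 0.02434 × 2500 = 60.84 ≈ 61.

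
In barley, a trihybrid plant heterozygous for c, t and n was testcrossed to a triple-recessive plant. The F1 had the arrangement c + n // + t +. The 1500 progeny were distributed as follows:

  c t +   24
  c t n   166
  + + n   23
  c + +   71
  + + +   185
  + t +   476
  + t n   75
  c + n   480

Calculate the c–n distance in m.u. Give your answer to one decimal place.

The two rarest classes, + + n and c t +, are the double crossovers. Comparing them with the parentals, only the c allele has switched, so c is the middle locus and the order is t – c – n.
Crossovers in the c–n interval produce the single-crossover classes c + + and + t n (71 + 75 = 146) plus the double crossovers (47).
RF(c–n) = (146 + 47) / 1500 = 193/1500 = 0.1287 → 12.9 m.u.

12.9 m.u.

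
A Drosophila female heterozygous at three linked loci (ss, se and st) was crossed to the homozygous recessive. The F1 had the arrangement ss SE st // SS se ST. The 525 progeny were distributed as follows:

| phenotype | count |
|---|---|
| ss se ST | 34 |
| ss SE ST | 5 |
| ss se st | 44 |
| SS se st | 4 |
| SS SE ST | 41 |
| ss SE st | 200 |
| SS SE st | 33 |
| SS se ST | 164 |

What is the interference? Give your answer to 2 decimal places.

0.34

The two rarest classes, ss SE ST and SS se st, are the double crossovers. Comparing them with the parentals, only the st allele has switched, so st is the middle locus and the order is ss – st – se.
ss–st: (67 + 9)/525 = 0.1448; st–se: (85 + 9)/525 = 0.1790.
Expected DCO frequency = 0.1448 × 0.1790 ≈ 0.02592; observed = 9/525 ≈ 0.01714.
Coefficient of coincidence = 0.01714/0.02592 ≈ 0.66; interference = 1 − 0.66 = 0.34.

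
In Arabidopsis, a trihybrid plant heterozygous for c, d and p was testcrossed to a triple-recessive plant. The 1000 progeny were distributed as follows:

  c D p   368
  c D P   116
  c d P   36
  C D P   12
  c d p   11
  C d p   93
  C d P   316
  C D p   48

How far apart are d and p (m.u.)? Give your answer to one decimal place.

The two most frequent reciprocal classes, c D p and C d P, are the parental types, so the F1 was c D p / C d P.
The two rarest classes, c d p and C D P, are the double crossovers. Comparing them with the parentals, only the d allele has switched, so d is the middle locus and the order is c – d – p.
Crossovers in the d–p interval produce the single-crossover classes c D P and C d p (116 + 93 = 209) plus the double crossovers (23).
RF(d–p) = (209 + 23) / 1000 = 232/1000 = 0.2320 → 23.2 m.u.

23.2 m.u.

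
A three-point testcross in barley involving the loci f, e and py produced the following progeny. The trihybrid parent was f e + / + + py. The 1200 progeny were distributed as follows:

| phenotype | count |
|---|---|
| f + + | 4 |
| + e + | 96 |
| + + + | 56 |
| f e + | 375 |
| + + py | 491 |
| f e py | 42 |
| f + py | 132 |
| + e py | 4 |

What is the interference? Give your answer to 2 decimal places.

The two rarest classes, f + + and + e py, are the double crossovers. Comparing them with the parentals, only the e allele has switched, so e is the middle locus and the order is f – e – py.
f–e: (228 + 8)/1200 = 0.1967; e–py: (98 + 8)/1200 = 0.0883.
Expected DCO frequency = 0.1967 × 0.0883 ≈ 0.01737; observed = 8/1200 ≈ 0.00667.
Coefficient of coincidence = 0.00667/0.01737 ≈ 0.38; interference = 1 − 0.38 = 0.62.

0.62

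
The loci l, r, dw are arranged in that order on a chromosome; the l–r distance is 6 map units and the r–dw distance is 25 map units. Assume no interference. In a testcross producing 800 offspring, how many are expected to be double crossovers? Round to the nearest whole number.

Map distances give recombination frequencies of 0.060 and 0.250 for the two intervals.
With no interference, expected double-crossover frequency = 0.060 × 0.250 = 0.01500.
Expected number = 0.01500 × 800 = 12.00 ≈ 12.

12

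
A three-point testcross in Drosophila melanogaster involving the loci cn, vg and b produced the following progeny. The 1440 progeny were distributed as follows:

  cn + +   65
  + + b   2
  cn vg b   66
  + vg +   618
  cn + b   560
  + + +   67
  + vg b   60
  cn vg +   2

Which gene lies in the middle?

cn

The two most frequent reciprocal classes, cn + b and + vg +, are the parental types, so the F1 was cn + b / + vg +.
The two rarest classes, + + b and cn vg +, are the double crossovers. Comparing them with the parentals, only the cn allele has switched, so cn is the middle locus and the order is vg – cn – b.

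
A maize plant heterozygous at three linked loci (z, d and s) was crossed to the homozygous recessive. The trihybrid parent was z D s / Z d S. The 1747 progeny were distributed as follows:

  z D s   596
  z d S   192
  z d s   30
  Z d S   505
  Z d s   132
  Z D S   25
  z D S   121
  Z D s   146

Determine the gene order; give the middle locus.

The two rarest classes, z d s and Z D S, are the double crossovers. Comparing them with the parentals, only the d allele has switched, so d is the middle locus and the order is s – d – z.

d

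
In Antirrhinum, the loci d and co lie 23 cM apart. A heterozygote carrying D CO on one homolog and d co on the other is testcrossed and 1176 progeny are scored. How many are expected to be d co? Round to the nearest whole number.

453

A map distance of 23 cM corresponds to a recombination frequency of 0.230.
The F1 is D CO / d co, so d co is a parental gamete class with expected frequency (1 − r)/2 = 0.770/2 = 0.3850.
Expected number = 0.3850 × 1176 = 452.76 ≈ 453.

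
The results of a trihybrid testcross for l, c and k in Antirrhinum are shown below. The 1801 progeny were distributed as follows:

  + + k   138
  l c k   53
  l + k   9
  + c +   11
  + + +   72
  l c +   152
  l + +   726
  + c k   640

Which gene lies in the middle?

The two most frequent reciprocal classes, + c k and l + +, are the parental types, so the F1 was + c k / l + +.
The two rarest classes, + c + and l + k, are the double crossovers. Comparing them with the parentals, only the k allele has switched, so k is the middle locus and the order is l – k – c.

k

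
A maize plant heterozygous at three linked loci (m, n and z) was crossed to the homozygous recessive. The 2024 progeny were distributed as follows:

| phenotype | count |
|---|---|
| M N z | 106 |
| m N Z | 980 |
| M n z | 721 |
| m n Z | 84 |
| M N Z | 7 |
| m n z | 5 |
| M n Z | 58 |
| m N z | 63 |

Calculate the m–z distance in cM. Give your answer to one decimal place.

The two most frequent reciprocal classes, m N Z and M n z, are the parental types, so the F1 was m N Z / M n z.
The two rarest classes, M N Z and m n z, are the double crossovers. Comparing them with the parentals, only the m allele has switched, so m is the middle locus and the order is z – m – n.
Crossovers in the z–m interval produce the single-crossover classes m N z and M n Z (63 + 58 = 121) plus the double crossovers (12).
RF(z–m) = (121 + 12) / 2024 = 133/2024 = 0.0657 → 6.6 cM.

6.6 cM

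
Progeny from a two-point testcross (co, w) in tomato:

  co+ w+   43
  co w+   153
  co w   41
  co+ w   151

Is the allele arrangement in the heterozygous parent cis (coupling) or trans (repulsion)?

The two most frequent classes are co+ w (151) and co w+ (153); these are the parental (non-recombinant) types.
So the F1 carried co+ w on one chromosome and co w+ on the other — the recessive alleles are on opposite chromosomes (trans / repulsion).

trans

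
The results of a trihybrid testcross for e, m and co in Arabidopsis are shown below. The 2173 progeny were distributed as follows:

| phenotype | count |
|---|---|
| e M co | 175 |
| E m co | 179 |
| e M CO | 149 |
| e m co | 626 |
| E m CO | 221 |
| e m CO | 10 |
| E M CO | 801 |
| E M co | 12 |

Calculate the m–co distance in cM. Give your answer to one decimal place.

The two most frequent reciprocal classes, e m co and E M CO, are the parental types, so the F1 was e m co / E M CO.
The two rarest classes, e m CO and E M co, are the double crossovers. Comparing them with the parentals, only the co allele has switched, so co is the middle locus and the order is e – co – m.
Crossovers in the co–m interval produce the single-crossover classes e M co and E m CO (175 + 221 = 396) plus the double crossovers (22).
RF(co–m) = (396 + 22) / 2173 = 418/2173 = 0.1924 → 19.2 cM.

19.2 cM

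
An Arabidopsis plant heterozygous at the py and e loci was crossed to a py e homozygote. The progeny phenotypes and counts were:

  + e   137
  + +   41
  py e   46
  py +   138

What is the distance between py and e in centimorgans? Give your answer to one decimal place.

24.0 centimorgans

The two most frequent classes, + e (137) and py + (138), are the parental types, so the F1 was + e / py +.
The recombinant classes are + + and py e: 41 + 46 = 87.
Recombination frequency = 87/362 = 0.2403 ≈ 24.0%, i.e. 24.0 centimorgans.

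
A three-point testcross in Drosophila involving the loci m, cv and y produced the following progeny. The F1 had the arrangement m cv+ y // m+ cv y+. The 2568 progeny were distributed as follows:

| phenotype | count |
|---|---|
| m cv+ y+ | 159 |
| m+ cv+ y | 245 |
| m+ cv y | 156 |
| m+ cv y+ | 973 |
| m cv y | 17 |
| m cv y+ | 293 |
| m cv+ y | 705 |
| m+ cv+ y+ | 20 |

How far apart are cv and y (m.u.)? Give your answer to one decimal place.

The two rarest classes, m cv y and m+ cv+ y+, are the double crossovers. Comparing them with the parentals, only the cv allele has switched, so cv is the middle locus and the order is y – cv – m.
Crossovers in the y–cv interval produce the single-crossover classes m cv+ y+ and m+ cv y (159 + 156 = 315) plus the double crossovers (37).
RF(y–cv) = (315 + 37) / 2568 = 352/2568 = 0.1371 → 13.7 m.u.

13.7 m.u.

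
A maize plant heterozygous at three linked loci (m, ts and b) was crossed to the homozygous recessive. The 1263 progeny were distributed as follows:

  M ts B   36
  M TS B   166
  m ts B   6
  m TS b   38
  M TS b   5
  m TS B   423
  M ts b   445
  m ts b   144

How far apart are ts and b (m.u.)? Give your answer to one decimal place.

6.7 m.u.

The two most frequent reciprocal classes, M ts b and m TS B, are the parental types, so the F1 was M ts b / m TS B.
The two rarest classes, M TS b and m ts B, are the double crossovers. Comparing them with the parentals, only the ts allele has switched, so ts is the middle locus and the order is m – ts – b.
Crossovers in the ts–b interval produce the single-crossover classes M ts B and m TS b (36 + 38 = 74) plus the double crossovers (11).
RF(ts–b) = (74 + 11) / 1263 = 85/1263 = 0.0673 → 6.7 m.u.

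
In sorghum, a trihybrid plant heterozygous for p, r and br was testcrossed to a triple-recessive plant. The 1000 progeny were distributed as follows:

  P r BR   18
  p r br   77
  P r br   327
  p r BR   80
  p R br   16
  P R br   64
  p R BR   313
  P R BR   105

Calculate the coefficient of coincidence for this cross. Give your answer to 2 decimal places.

0.88

The two most frequent reciprocal classes, P r br and p R BR, are the parental types, so the F1 was P r br / p R BR.
The two rarest classes, P r BR and p R br, are the double crossovers. Comparing them with the parentals, only the br allele has switched, so br is the middle locus and the order is p – br – r.
p–br: (182 + 34)/1000 = 0.2160; br–r: (144 + 34)/1000 = 0.1780.
Expected DCO frequency = 0.2160 × 0.1780 ≈ 0.03845; observed = 34/1000 ≈ 0.03400.
Coefficient of coincidence = 0.03400/0.03845 ≈ 0.88.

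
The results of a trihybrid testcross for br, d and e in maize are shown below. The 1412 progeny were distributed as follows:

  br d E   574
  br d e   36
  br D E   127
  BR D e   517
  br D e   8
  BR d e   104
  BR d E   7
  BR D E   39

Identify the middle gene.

br

The two most frequent reciprocal classes, br d E and BR D e, are the parental types, so the F1 was br d E / BR D e.
The two rarest classes, BR d E and br D e, are the double crossovers. Comparing them with the parentals, only the br allele has switched, so br is the middle locus and the order is d – br – e.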